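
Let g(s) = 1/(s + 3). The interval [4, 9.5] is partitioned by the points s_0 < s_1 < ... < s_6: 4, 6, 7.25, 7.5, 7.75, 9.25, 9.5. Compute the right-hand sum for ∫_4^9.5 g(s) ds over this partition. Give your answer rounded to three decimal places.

0.534

Subinterval widths: 2, 1.25, 0.25, 0.25, 1.5, 0.25.
Right endpoints: 6, 7.25, 7.5, 7.75, 9.25, 9.5.
g(6) = 1/9, g(7.25) = 4/41, g(7.5) = 2/21, g(7.75) = 4/43, g(9.25) = 4/49, g(9.5) = 0.08.
Sum = Σ Δs_i · g(s_i).
Sum ≈ 0.534.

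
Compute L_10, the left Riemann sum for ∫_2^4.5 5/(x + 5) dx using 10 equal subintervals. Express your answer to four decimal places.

Δx = (4.5 − 2)/10 = 0.25.
Left endpoints: 2, 2.25, 2.5, 2.75, 3, 3.25, 3.5, 3.75, 4, 4.25.
f(2) = 5/7, f(2.25) = 20/29, f(2.5) = 2/3, f(2.75) = 20/31, f(3) = 0.625, f(3.25) = 20/33, f(3.5) = 10/17, f(3.75) = 4/7, f(4) = 5/9, f(4.25) = 20/37.
Sum = Δx · [f(2) + f(2.25) + f(2.5) + ...].
Sum ≈ 1.5506.

1.5506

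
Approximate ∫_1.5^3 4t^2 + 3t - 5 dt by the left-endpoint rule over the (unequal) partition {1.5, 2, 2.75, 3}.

25.375

Subinterval widths: 0.5, 0.75, 0.25.
Left endpoints: 1.5, 2, 2.75.
f(1.5) = 8.5, f(2) = 17, f(2.75) = 33.5.
Sum = Σ Δt_i · f(t_i).
Sum = 25.375.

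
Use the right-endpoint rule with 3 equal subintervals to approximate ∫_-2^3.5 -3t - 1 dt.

Δt = (3.5 − (-2))/3 = 11/6.
Right endpoints: -1/6, 5/3, 3.5.
f(-1/6) = -0.5, f(5/3) = -6, f(3.5) = -11.5.
Sum = Δt · [f(-1/6) + f(5/3) + f(3.5)].
Sum = -33.

-33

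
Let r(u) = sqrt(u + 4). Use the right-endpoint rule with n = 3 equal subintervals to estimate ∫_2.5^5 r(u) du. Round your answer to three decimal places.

Δu = (5 − 2.5)/3 = 5/6.
Right endpoints: 10/3, 25/6, 5.
r(10/3) ≈ 2.708, r(25/6) ≈ 2.858, r(5) ≈ 3.000.
Sum = Δu · [r(10/3) + r(25/6) + r(5)].
Sum ≈ 7.138.

7.138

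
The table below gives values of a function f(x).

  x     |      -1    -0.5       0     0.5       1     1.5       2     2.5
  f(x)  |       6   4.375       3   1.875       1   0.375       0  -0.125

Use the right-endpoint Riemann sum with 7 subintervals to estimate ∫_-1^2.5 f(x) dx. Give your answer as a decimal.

Δx = 0.5.
Sum = 0.5·[4.375 + 3 + 1.875 + 1 + 0.375 + 0 + (-0.125)] = 5.25.

5.25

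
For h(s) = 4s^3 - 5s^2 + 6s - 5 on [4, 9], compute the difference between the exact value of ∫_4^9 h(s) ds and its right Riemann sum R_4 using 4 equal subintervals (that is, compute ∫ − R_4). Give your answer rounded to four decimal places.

Exact integral: ∫_4^9 h(s) ds ≈ 5366.666667.
R_4 = 6939.84375.
Error ≈ 5366.666667 − 6939.84375 ≈ -1573.1771.

-1573.1771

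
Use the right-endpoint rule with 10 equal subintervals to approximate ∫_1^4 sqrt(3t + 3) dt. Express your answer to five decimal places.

Δt = (4 − 1)/10 = 0.3.
Right endpoints: 1.3, 1.6, 1.9, 2.2, 2.5, 2.8, 3.1, 3.4, 3.7, 4.
f(1.3) ≈ 2.62679, f(1.6) ≈ 2.79285, f(1.9) ≈ 2.94958, f(2.2) ≈ 3.09839, f(2.5) ≈ 3.24037, f(2.8) ≈ 3.37639, f(3.1) ≈ 3.50714, f(3.4) ≈ 3.63318, f(3.7) ≈ 3.75500, f(4) ≈ 3.87298.
Sum = Δt · [f(1.3) + f(1.6) + f(1.9) + ...].
Sum ≈ 9.85580.

9.85580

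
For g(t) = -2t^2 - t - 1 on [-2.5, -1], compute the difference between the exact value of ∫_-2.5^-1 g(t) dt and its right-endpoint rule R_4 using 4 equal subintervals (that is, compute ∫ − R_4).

-1.6171875

Exact integral: ∫_-2.5^-1 g(t) dt = -8.625.
R_4 = -7.0078125.
Error = -8.625 − (-7.0078125) = -1.6171875.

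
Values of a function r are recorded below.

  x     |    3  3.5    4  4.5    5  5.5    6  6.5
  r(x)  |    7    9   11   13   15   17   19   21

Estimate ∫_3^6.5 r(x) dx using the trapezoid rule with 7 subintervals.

Δx = 0.5.
T_7 = (0.5/2)·[7 + 2·9 + 2·11 + 2·13 + 2·15 + 2·17 + 2·19 + 21] = 49.

49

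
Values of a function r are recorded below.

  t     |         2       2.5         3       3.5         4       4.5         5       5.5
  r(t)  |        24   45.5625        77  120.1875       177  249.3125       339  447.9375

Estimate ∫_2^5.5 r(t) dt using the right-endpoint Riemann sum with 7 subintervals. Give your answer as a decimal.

Δt = 0.5.
Sum = 0.5·[45.5625 + 77 + 120.1875 + 177 + 249.3125 + 339 + 447.9375] = 728.

728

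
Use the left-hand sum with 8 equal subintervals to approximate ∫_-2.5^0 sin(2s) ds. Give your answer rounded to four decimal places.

-0.1966

Δs = (0 − (-2.5))/8 = 0.3125.
Left endpoints: -2.5, -2.1875, -1.875, -1.5625, -1.25, -0.9375, -0.625, -0.3125.
f(-2.5) ≈ 0.9589, f(-2.1875) ≈ 0.9436, f(-1.875) ≈ 0.5716, f(-1.5625) ≈ -0.0166, f(-1.25) ≈ -0.5985, f(-0.9375) ≈ -0.9541, f(-0.625) ≈ -0.9490, f(-0.3125) ≈ -0.5851.
Sum = Δs · [f(-2.5) + f(-2.1875) + f(-1.875) + ...].
Sum ≈ -0.1966.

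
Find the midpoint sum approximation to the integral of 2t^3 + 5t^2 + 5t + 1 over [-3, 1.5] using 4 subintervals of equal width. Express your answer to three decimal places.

Δt = (1.5 − (-3))/4 = 1.125.
Midpoints: -2.4375, -1.3125, -0.1875, 0.9375.
f(-2.4375) = -21391/2048, f(-1.3125) = -3013/2048, f(-0.1875) = 461/2048, f(0.9375) = 24023/2048.
Sum = Δt · [f(-2.4375) + f(-1.3125) + f(-0.1875) + f(0.9375)].
Sum ≈ 0.044.

0.044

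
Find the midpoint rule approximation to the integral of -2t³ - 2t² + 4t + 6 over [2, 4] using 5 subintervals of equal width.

Δt = (4 − 2)/5 = 0.4.
Midpoints: 2.2, 2.6, 3, 3.4, 3.8.
f(2.2) = -16.176, f(2.6) = -32.272, f(3) = -54, f(3.4) = -82.128, f(3.8) = -117.424.
Sum = Δt · [f(2.2) + f(2.6) + f(3) + f(3.4) + f(3.8)].
Sum = -120.8.

-120.8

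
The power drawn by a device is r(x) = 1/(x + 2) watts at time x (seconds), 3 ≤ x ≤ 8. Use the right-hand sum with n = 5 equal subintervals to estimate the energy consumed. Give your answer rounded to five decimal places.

Δx = (8 − 3)/5 = 1.
Right endpoints: 4, 5, 6, 7, 8.
r(4) = 1/6, r(5) = 1/7, r(6) = 0.125, r(7) = 1/9, r(8) = 0.1.
Sum = Δx · [r(4) + r(5) + r(6) + r(7) + r(8)].
Sum ≈ 0.64563.

0.64563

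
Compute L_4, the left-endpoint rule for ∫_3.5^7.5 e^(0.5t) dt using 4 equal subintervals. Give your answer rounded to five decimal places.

56.67531

Δt = (7.5 − 3.5)/4 = 1.
Left endpoints: 3.5, 4.5, 5.5, 6.5.
f(3.5) ≈ 5.75460, f(4.5) ≈ 9.48774, f(5.5) ≈ 15.64263, f(6.5) ≈ 25.79034.
Sum = Δt · [f(3.5) + f(4.5) + f(5.5) + f(6.5)].
Sum ≈ 56.67531.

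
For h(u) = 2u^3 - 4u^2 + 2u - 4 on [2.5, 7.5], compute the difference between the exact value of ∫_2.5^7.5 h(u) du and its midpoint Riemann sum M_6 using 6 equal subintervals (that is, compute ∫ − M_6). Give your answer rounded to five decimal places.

Exact integral: ∫_2.5^7.5 h(u) du ≈ 1050.8333333.
M_6 ≈ 1043.3101852.
Error ≈ 1050.8333333 − 1043.3101852 ≈ 7.52315.

7.52315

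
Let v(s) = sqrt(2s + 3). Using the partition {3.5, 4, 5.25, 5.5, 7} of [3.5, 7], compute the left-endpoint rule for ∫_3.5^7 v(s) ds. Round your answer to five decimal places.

Subinterval widths: 0.5, 1.25, 0.25, 1.5.
Left endpoints: 3.5, 4, 5.25, 5.5.
v(3.5) ≈ 3.16228, v(4) ≈ 3.31662, v(5.25) ≈ 3.67423, v(5.5) ≈ 3.74166.
Sum = Σ Δs_i · v(s_i).
Sum ≈ 12.25796.

12.25796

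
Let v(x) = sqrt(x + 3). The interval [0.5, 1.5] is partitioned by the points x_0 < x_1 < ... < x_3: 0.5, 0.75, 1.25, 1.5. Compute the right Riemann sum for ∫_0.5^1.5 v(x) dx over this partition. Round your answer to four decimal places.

Subinterval widths: 0.25, 0.5, 0.25.
Right endpoints: 0.75, 1.25, 1.5.
v(0.75) ≈ 1.9365, v(1.25) ≈ 2.0616, v(1.5) ≈ 2.1213.
Sum = Σ Δx_i · v(x_i).
Sum ≈ 2.0452.

2.0452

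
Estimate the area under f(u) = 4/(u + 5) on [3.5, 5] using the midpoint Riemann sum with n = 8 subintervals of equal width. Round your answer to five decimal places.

Δu = (5 − 3.5)/8 = 0.1875.
Midpoints: 3.59375, 3.78125, 3.96875, 4.15625, 4.34375, 4.53125, 4.71875, 4.90625.
f(3.59375) = 128/275, f(3.78125) = 128/281, f(3.96875) = 128/287, f(4.15625) = 128/293, f(4.34375) = 128/299, f(4.53125) = 128/305, f(4.71875) = 128/311, f(4.90625) = 128/317.
Sum = Δu · [f(3.59375) + f(3.78125) + f(3.96875) + ...].
Sum ≈ 0.65005.

0.65005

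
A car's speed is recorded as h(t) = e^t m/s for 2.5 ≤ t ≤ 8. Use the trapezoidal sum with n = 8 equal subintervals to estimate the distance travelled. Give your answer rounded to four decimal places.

3084.7988

Δt = (8 − 2.5)/8 = 0.6875.
h(2.5) ≈ 12.1825, h(3.1875) ≈ 24.2278, h(3.875) ≈ 48.1827, h(4.5625) ≈ 95.8227, h(5.25) ≈ 190.5663, h(5.9375) ≈ 378.9863, h(6.625) ≈ 753.7042, h(7.3125) ≈ 1498.9198, h(8) ≈ 2980.9580.
T_8 = (Δt/2)·[h(t_0) + 2h(t_1) + ... + 2h(t_{7}) + h(t_8)].
Sum ≈ 3084.7988.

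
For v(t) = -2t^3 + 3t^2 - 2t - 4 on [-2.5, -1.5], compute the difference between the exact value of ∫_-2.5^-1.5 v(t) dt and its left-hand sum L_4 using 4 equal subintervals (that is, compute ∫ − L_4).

Exact integral: ∫_-2.5^-1.5 v(t) dt = 29.25.
L_4 = 34.21875.
Error = 29.25 − 34.21875 = -4.96875.

-4.96875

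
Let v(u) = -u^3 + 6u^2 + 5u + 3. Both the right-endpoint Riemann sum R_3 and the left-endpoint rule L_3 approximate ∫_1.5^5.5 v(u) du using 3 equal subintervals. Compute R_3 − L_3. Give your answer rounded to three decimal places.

R_3 ≈ 191.83333.
L_3 = 158.5.
R_3 − L_3 ≈ 33.333.

33.333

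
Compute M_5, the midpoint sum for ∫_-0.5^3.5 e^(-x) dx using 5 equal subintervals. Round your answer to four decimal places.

Δx = (3.5 − (-0.5))/5 = 0.8.
Midpoints: -0.1, 0.7, 1.5, 2.3, 3.1.
f(-0.1) ≈ 1.1052, f(0.7) ≈ 0.4966, f(1.5) ≈ 0.2231, f(2.3) ≈ 0.1003, f(3.1) ≈ 0.0450.
Sum = Δx · [f(-0.1) + f(0.7) + f(1.5) + f(2.3) + f(3.1)].
Sum ≈ 1.5762.

1.5762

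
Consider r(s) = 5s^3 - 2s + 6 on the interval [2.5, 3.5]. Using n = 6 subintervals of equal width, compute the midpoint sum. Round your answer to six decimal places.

Δs = (3.5 − 2.5)/6 = 1/6.
Midpoints: 31/12, 2.75, 35/12, 37/12, 3.25, 41/12.
r(31/12) = 150395/1728, r(2.75) = 104.484375, r(35/12) = 214663/1728, r(37/12) = 252977/1728, r(3.25) = 171.140625, r(41/12) = 343165/1728.
Sum = Δs · [r(31/12) + r(2.75) + r(35/12) + ...].
Sum ≈ 138.645833.

138.645833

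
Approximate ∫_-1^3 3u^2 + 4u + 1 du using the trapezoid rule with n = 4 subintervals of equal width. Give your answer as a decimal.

50

Δu = (3 − (-1))/4 = 1.
f(-1) = 0, f(0) = 1, f(1) = 8, f(2) = 21, f(3) = 40.
T_4 = (Δu/2)·[f(u_0) + 2f(u_1) + 2f(u_2) + 2f(u_3) + f(u_4)].
Sum = 50.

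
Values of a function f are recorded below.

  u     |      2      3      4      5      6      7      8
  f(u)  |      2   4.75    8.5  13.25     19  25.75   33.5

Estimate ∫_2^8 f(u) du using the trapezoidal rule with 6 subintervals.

Δu = 1.
T_6 = (1/2)·[2 + 2·4.75 + 2·8.5 + 2·13.25 + 2·19 + 2·25.75 + 33.5] = 89.

89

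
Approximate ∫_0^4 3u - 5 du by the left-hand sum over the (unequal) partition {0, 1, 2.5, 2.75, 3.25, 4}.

-2.1875

Subinterval widths: 1, 1.5, 0.25, 0.5, 0.75.
Left endpoints: 0, 1, 2.5, 2.75, 3.25.
f(0) = -5, f(1) = -2, f(2.5) = 2.5, f(2.75) = 3.25, f(3.25) = 4.75.
Sum = Σ Δu_i · f(u_i).
Sum = -2.1875.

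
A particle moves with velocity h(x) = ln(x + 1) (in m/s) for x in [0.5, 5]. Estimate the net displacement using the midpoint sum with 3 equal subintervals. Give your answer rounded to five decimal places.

Δx = (5 − 0.5)/3 = 1.5.
Midpoints: 1.25, 2.75, 4.25.
h(1.25) ≈ 0.81093, h(2.75) ≈ 1.32176, h(4.25) ≈ 1.65823.
Sum = Δx · [h(1.25) + h(2.75) + h(4.25)].
Sum ≈ 5.68637.

5.68637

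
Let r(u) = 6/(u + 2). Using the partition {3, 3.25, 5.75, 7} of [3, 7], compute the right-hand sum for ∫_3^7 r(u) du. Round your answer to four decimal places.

3.0545

Subinterval widths: 0.25, 2.5, 1.25.
Right endpoints: 3.25, 5.75, 7.
r(3.25) = 8/7, r(5.75) = 24/31, r(7) = 2/3.
Sum = Σ Δu_i · r(u_i).
Sum ≈ 3.0545.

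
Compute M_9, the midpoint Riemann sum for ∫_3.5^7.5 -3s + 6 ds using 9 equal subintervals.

-42

Δs = (7.5 − 3.5)/9 = 4/9.
Midpoints: 67/18, 25/6, 83/18, 91/18, 5.5, 107/18, 115/18, 41/6, 131/18.
f(67/18) = -31/6, f(25/6) = -6.5, f(83/18) = -47/6, f(91/18) = -55/6, f(5.5) = -10.5, f(107/18) = -71/6, f(115/18) = -79/6, f(41/6) = -14.5, f(131/18) = -95/6.
Sum = Δs · [f(67/18) + f(25/6) + f(83/18) + ...].
Sum = -42.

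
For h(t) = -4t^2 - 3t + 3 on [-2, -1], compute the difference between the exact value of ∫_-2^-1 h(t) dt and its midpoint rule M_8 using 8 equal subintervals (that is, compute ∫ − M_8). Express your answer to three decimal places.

Exact integral: ∫_-2^-1 h(t) dt ≈ -1.83333.
M_8 = -1.828125.
Error ≈ -1.83333 − (-1.828125) ≈ -0.005.

-0.005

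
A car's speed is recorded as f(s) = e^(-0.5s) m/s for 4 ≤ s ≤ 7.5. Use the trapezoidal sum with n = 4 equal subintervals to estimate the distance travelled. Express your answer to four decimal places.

0.2272

Δs = (7.5 − 4)/4 = 0.875.
f(4) ≈ 0.1353, f(4.875) ≈ 0.0874, f(5.75) ≈ 0.0564, f(6.625) ≈ 0.0364, f(7.5) ≈ 0.0235.
T_4 = (Δs/2)·[f(s_0) + 2f(s_1) + 2f(s_2) + 2f(s_3) + f(s_4)].
Sum ≈ 0.2272.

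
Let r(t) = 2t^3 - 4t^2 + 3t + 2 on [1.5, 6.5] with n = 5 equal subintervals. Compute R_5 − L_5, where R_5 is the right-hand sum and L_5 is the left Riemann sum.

397.5

R_5 = 813.75.
L_5 = 416.25.
R_5 − L_5 = 397.5.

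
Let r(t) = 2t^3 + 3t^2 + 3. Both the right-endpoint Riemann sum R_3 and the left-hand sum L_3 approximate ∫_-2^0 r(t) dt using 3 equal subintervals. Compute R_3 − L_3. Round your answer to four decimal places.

2.6667

R_3 ≈ 6.888889.
L_3 ≈ 4.222222.
R_3 − L_3 ≈ 2.6667.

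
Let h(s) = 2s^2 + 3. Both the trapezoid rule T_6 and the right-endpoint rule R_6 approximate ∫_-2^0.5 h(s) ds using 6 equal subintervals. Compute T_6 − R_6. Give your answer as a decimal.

1.5625

T_6 ≈ 13.06134.
R_6 ≈ 11.49884.
T_6 − R_6 = 1.5625.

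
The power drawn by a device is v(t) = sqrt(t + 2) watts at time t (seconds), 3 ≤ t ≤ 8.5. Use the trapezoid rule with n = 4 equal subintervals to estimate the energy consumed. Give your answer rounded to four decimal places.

15.2181

Δt = (8.5 − 3)/4 = 1.375.
v(3) ≈ 2.2361, v(4.375) ≈ 2.5249, v(5.75) ≈ 2.7839, v(7.125) ≈ 3.0208, v(8.5) ≈ 3.2404.
T_4 = (Δt/2)·[v(t_0) + 2v(t_1) + 2v(t_2) + 2v(t_3) + v(t_4)].
Sum ≈ 15.2181.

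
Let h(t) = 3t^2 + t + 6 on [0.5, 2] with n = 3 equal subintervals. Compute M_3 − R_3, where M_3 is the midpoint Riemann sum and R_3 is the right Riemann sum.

-3.46875

M_3 = 18.65625.
R_3 = 22.125.
M_3 − R_3 = -3.46875.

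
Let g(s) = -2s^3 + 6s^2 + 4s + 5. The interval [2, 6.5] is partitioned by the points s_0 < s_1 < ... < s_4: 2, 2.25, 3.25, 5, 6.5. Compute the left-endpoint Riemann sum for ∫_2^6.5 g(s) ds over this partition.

-63.3984375

Subinterval widths: 0.25, 1, 1.75, 1.5.
Left endpoints: 2, 2.25, 3.25, 5.
g(2) = 21, g(2.25) = 21.59375, g(3.25) = 12.71875, g(5) = -75.
Sum = Σ Δs_i · g(s_i).
Sum = -63.3984375.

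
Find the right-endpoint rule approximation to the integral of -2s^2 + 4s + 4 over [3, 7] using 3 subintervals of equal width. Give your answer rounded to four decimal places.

-159.7037

Δs = (7 − 3)/3 = 4/3.
Right endpoints: 13/3, 17/3, 7.
f(13/3) = -146/9, f(17/3) = -338/9, f(7) = -66.
Sum = Δs · [f(13/3) + f(17/3) + f(7)].
Sum ≈ -159.7037.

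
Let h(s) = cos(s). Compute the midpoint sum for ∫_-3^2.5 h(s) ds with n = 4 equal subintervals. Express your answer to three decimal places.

Δs = (2.5 − (-3))/4 = 1.375.
Midpoints: -2.3125, -0.9375, 0.4375, 1.8125.
h(-2.3125) ≈ -0.676, h(-0.9375) ≈ 0.592, h(0.4375) ≈ 0.906, h(1.8125) ≈ -0.239.
Sum = Δs · [h(-2.3125) + h(-0.9375) + h(0.4375) + h(1.8125)].
Sum ≈ 0.801.

0.801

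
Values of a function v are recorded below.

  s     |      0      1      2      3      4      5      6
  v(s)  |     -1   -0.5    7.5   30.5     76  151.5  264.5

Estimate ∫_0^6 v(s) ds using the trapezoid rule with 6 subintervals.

396.75

Δs = 1.
T_6 = (1/2)·[(-1) + 2·(-0.5) + 2·7.5 + 2·30.5 + 2·76 + 2·151.5 + 264.5] = 396.75.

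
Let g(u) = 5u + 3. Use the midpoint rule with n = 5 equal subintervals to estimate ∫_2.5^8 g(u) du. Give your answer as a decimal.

160.875

Δu = (8 − 2.5)/5 = 1.1.
Midpoints: 3.05, 4.15, 5.25, 6.35, 7.45.
g(3.05) = 18.25, g(4.15) = 23.75, g(5.25) = 29.25, g(6.35) = 34.75, g(7.45) = 40.25.
Sum = Δu · [g(3.05) + g(4.15) + g(5.25) + g(6.35) + g(7.45)].
Sum = 160.875.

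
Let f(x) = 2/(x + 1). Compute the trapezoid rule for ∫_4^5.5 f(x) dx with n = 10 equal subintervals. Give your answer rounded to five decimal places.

0.52479

Δx = (5.5 − 4)/10 = 0.15.
f(4) = 0.4, f(4.15) = 40/103, f(4.3) = 20/53, f(4.45) = 40/109, f(4.6) = 5/14, f(4.75) = 8/23, f(4.9) = 20/59, f(5.05) = 40/121, f(5.2) = 10/31, f(5.35) = 40/127, f(5.5) = 4/13.
T_10 = (Δx/2)·[f(x_0) + 2f(x_1) + ... + 2f(x_{9}) + f(x_10)].
Sum ≈ 0.52479.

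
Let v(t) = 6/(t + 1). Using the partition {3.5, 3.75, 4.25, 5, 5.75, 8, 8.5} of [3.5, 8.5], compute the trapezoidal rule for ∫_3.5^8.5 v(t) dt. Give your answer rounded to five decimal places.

Subinterval widths: 0.25, 0.5, 0.75, 0.75, 2.25, 0.5.
v(3.5) = 4/3, v(3.75) = 24/19, v(4.25) = 8/7, v(5) = 1, v(5.75) = 8/9, v(8) = 2/3, v(8.5) = 12/19.
On each subinterval the trapezoid contributes (Δt_i/2)·[v(t_{i-1}) + v(t_i)].
Sum ≈ 4.51253.

4.51253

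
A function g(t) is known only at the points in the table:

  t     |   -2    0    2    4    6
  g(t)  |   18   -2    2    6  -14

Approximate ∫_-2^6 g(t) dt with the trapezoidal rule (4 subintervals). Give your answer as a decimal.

16

Δt = 2.
T_4 = (2/2)·[18 + 2·(-2) + 2·2 + 2·6 + (-14)] = 16.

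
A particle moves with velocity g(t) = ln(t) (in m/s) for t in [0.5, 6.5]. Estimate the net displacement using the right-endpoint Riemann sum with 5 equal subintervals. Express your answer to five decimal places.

7.85500

Δt = (6.5 − 0.5)/5 = 1.2.
Right endpoints: 1.7, 2.9, 4.1, 5.3, 6.5.
g(1.7) ≈ 0.53063, g(2.9) ≈ 1.06471, g(4.1) ≈ 1.41099, g(5.3) ≈ 1.66771, g(6.5) ≈ 1.87180.
Sum = Δt · [g(1.7) + g(2.9) + g(4.1) + g(5.3) + g(6.5)].
Sum ≈ 7.85500.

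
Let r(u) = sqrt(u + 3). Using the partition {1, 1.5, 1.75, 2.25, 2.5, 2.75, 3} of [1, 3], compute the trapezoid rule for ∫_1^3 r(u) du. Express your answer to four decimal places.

4.4640

Subinterval widths: 0.5, 0.25, 0.5, 0.25, 0.25, 0.25.
r(1) ≈ 2.0000, r(1.5) ≈ 2.1213, r(1.75) ≈ 2.1794, r(2.25) ≈ 2.2913, r(2.5) ≈ 2.3452, r(2.75) ≈ 2.3979, r(3) ≈ 2.4495.
On each subinterval the trapezoid contributes (Δu_i/2)·[r(u_{i-1}) + r(u_i)].
Sum ≈ 4.4640.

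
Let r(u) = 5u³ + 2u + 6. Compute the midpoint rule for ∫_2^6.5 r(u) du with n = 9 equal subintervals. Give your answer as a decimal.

2270.6015625

Δu = (6.5 − 2)/9 = 0.5.
Midpoints: 2.25, 2.75, 3.25, 3.75, 4.25, 4.75, 5.25, 5.75, 6.25.
r(2.25) = 67.453125, r(2.75) = 115.484375, r(3.25) = 184.140625, r(3.75) = 277.171875, r(4.25) = 398.328125, r(4.75) = 551.359375, r(5.25) = 740.015625, r(5.75) = 968.046875, r(6.25) = 1239.203125.
Sum = Δu · [r(2.25) + r(2.75) + r(3.25) + ...].
Sum = 2270.6015625.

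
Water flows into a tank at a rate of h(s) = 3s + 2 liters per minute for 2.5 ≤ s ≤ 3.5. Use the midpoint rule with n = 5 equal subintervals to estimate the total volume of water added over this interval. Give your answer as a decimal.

Δs = (3.5 − 2.5)/5 = 0.2.
Midpoints: 2.6, 2.8, 3, 3.2, 3.4.
h(2.6) = 9.8, h(2.8) = 10.4, h(3) = 11, h(3.2) = 11.6, h(3.4) = 12.2.
Sum = Δs · [h(2.6) + h(2.8) + h(3) + h(3.2) + h(3.4)].
Sum = 11.

11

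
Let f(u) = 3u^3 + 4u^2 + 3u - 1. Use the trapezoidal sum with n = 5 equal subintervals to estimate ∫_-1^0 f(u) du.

Δu = (0 − (-1))/5 = 0.2.
f(-1) = -3, f(-0.8) = -2.376, f(-0.6) = -2.008, f(-0.4) = -1.752, f(-0.2) = -1.464, f(0) = -1.
T_5 = (Δu/2)·[f(u_0) + 2f(u_1) + ... + 2f(u_{4}) + f(u_5)].
Sum = -1.92.

-1.92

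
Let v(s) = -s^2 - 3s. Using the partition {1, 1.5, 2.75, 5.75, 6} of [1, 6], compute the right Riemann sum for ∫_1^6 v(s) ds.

Subinterval widths: 0.5, 1.25, 3, 0.25.
Right endpoints: 1.5, 2.75, 5.75, 6.
v(1.5) = -6.75, v(2.75) = -15.8125, v(5.75) = -50.3125, v(6) = -54.
Sum = Σ Δs_i · v(s_i).
Sum = -187.578125.

-187.578125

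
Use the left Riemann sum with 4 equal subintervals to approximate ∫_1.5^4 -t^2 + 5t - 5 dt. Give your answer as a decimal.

Δt = (4 − 1.5)/4 = 0.625.
Left endpoints: 1.5, 2.125, 2.75, 3.375.
f(1.5) = 0.25, f(2.125) = 1.109375, f(2.75) = 1.1875, f(3.375) = 0.484375.
Sum = Δt · [f(1.5) + f(2.125) + f(2.75) + f(3.375)].
Sum = 1.89453125.

1.89453125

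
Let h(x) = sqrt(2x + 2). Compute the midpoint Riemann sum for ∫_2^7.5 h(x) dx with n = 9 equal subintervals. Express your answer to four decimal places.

Δx = (7.5 − 2)/9 = 11/18.
Midpoints: 83/36, 35/12, 127/36, 149/36, 4.75, 193/36, 215/36, 79/12, 259/36.
h(83/36) ≈ 2.5712, h(35/12) ≈ 2.7988, h(127/36) ≈ 3.0092, h(149/36) ≈ 3.2059, h(4.75) ≈ 3.3912, h(193/36) ≈ 3.5668, h(215/36) ≈ 3.7342, h(79/12) ≈ 3.8944, h(259/36) ≈ 4.0483.
Sum = Δx · [h(83/36) + h(35/12) + h(127/36) + ...].
Sum ≈ 18.4679.

18.4679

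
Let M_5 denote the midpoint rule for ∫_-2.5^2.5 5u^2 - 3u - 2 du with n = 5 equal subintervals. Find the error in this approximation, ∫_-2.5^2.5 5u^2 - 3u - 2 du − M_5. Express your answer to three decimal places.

2.083

Exact integral: ∫_-2.5^2.5 f(u) du ≈ 42.08333.
M_5 = 40.
Error ≈ 42.08333 − 40 ≈ 2.083.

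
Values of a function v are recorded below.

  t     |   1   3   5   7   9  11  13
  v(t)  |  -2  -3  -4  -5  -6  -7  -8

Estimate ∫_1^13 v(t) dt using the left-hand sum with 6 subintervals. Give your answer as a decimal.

Δt = 2.
Sum = 2·[(-2) + (-3) + (-4) + (-5) + (-6) + (-7)] = -54.

-54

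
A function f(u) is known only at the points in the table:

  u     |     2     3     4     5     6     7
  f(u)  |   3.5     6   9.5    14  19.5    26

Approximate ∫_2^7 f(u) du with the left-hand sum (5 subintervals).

Δu = 1.
Sum = 1·[3.5 + 6 + 9.5 + 14 + 19.5] = 52.5.

52.5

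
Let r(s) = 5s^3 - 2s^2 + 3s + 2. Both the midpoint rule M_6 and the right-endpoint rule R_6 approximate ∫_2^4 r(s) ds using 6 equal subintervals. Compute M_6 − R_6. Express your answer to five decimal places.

M_6 ≈ 283.8703704.
R_6 ≈ 329.9259259.
M_6 − R_6 ≈ -46.05556.

-46.05556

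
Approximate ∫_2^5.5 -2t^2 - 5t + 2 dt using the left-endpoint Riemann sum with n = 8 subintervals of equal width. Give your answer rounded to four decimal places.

Δt = (5.5 − 2)/8 = 0.4375.
Left endpoints: 2, 2.4375, 2.875, 3.3125, 3.75, 4.1875, 4.625, 5.0625.
f(2) = -16, f(2.4375) = -22.0703125, f(2.875) = -28.90625, f(3.3125) = -36.5078125, f(3.75) = -44.875, f(4.1875) = -54.0078125, f(4.625) = -63.90625, f(5.0625) = -74.5703125.
Sum = Δt · [f(2) + f(2.4375) + f(2.875) + ...].
Sum ≈ -149.1191.

-149.1191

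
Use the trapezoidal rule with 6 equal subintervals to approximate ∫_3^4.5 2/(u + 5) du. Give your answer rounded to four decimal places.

0.3437

Δu = (4.5 − 3)/6 = 0.25.
f(3) = 0.25, f(3.25) = 8/33, f(3.5) = 4/17, f(3.75) = 8/35, f(4) = 2/9, f(4.25) = 8/37, f(4.5) = 4/19.
T_6 = (Δu/2)·[f(u_0) + 2f(u_1) + ... + 2f(u_{5}) + f(u_6)].
Sum ≈ 0.3437.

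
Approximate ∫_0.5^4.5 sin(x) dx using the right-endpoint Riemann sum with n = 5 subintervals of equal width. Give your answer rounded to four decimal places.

Δx = (4.5 − 0.5)/5 = 0.8.
Right endpoints: 1.3, 2.1, 2.9, 3.7, 4.5.
f(1.3) ≈ 0.9636, f(2.1) ≈ 0.8632, f(2.9) ≈ 0.2392, f(3.7) ≈ -0.5298, f(4.5) ≈ -0.9775.
Sum = Δx · [f(1.3) + f(2.1) + f(2.9) + f(3.7) + f(4.5)].
Sum ≈ 0.4469.

0.4469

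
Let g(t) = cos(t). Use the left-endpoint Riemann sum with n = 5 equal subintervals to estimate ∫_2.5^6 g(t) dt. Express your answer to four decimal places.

-1.4582

Δt = (6 − 2.5)/5 = 0.7.
Left endpoints: 2.5, 3.2, 3.9, 4.6, 5.3.
g(2.5) ≈ -0.8011, g(3.2) ≈ -0.9983, g(3.9) ≈ -0.7259, g(4.6) ≈ -0.1122, g(5.3) ≈ 0.5544.
Sum = Δt · [g(2.5) + g(3.2) + g(3.9) + g(4.6) + g(5.3)].
Sum ≈ -1.4582.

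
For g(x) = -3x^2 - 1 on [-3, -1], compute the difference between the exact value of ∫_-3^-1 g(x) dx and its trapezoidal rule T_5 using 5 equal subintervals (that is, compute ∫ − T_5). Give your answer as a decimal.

0.16

Exact integral: ∫_-3^-1 g(x) dx = -28.
T_5 = -28.16.
Error = -28 − (-28.16) = 0.16.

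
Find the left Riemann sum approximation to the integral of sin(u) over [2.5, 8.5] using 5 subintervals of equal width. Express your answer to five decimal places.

-0.29465

Δu = (8.5 − 2.5)/5 = 1.2.
Left endpoints: 2.5, 3.7, 4.9, 6.1, 7.3.
f(2.5) ≈ 0.59847, f(3.7) ≈ -0.52984, f(4.9) ≈ -0.98245, f(6.1) ≈ -0.18216, f(7.3) ≈ 0.85044.
Sum = Δu · [f(2.5) + f(3.7) + f(4.9) + f(6.1) + f(7.3)].
Sum ≈ -0.29465.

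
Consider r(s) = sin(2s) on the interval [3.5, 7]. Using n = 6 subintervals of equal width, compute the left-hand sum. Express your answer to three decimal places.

0.175

Δs = (7 − 3.5)/6 = 7/12.
Left endpoints: 3.5, 49/12, 14/3, 5.25, 35/6, 77/12.
r(3.5) ≈ 0.657, r(49/12) ≈ 0.952, r(14/3) ≈ 0.091, r(5.25) ≈ -0.880, r(35/6) ≈ -0.783, r(77/12) ≈ 0.264.
Sum = Δs · [r(3.5) + r(49/12) + r(14/3) + ...].
Sum ≈ 0.175.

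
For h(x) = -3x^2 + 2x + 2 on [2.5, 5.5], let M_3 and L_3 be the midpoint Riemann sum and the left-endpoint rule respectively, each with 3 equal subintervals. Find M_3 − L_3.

M_3 = -120.
L_3 = -89.25.
M_3 − L_3 = -30.75.

-30.75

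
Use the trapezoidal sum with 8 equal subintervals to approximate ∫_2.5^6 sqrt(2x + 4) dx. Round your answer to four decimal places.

12.3320

Δx = (6 − 2.5)/8 = 0.4375.
f(2.5) ≈ 3.0000, f(2.9375) ≈ 3.1425, f(3.375) ≈ 3.2787, f(3.8125) ≈ 3.4095, f(4.25) ≈ 3.5355, f(4.6875) ≈ 3.6572, f(5.125) ≈ 3.7749, f(5.5625) ≈ 3.8891, f(6) ≈ 4.0000.
T_8 = (Δx/2)·[f(x_0) + 2f(x_1) + ... + 2f(x_{7}) + f(x_8)].
Sum ≈ 12.3320.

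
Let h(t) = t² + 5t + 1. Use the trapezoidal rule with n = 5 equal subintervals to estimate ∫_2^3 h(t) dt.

19.84

Δt = (3 − 2)/5 = 0.2.
h(2) = 15, h(2.2) = 16.84, h(2.4) = 18.76, h(2.6) = 20.76, h(2.8) = 22.84, h(3) = 25.
T_5 = (Δt/2)·[h(t_0) + 2h(t_1) + ... + 2h(t_{4}) + h(t_5)].
Sum = 19.84.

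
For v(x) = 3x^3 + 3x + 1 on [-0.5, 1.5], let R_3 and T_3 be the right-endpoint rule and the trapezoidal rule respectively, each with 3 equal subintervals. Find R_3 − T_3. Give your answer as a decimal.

R_3 ≈ 14.91667.
T_3 ≈ 9.41667.
R_3 − T_3 = 5.5.

5.5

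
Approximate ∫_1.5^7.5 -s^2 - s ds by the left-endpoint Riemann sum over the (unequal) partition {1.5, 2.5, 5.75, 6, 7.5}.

Subinterval widths: 1, 3.25, 0.25, 1.5.
Left endpoints: 1.5, 2.5, 5.75, 6.
f(1.5) = -3.75, f(2.5) = -8.75, f(5.75) = -38.8125, f(6) = -42.
Sum = Σ Δs_i · f(s_i).
Sum = -104.890625.

-104.890625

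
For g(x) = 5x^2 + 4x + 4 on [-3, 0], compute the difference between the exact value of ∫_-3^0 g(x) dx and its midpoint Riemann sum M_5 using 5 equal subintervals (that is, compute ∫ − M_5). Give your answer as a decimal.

Exact integral: ∫_-3^0 g(x) dx = 39.
M_5 = 38.55.
Error = 39 − 38.55 = 0.45.

0.45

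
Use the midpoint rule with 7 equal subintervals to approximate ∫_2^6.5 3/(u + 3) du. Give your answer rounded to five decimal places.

Δu = (6.5 − 2)/7 = 9/14.
Midpoints: 65/28, 83/28, 101/28, 4.25, 137/28, 155/28, 173/28.
f(65/28) = 84/149, f(83/28) = 84/167, f(101/28) = 84/185, f(4.25) = 12/29, f(137/28) = 84/221, f(155/28) = 84/239, f(173/28) = 84/257.
Sum = Δu · [f(65/28) + f(83/28) + f(101/28) + ...].
Sum ≈ 1.92407.

1.92407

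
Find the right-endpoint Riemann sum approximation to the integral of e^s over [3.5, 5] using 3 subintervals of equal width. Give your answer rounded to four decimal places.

Δs = (5 − 3.5)/3 = 0.5.
Right endpoints: 4, 4.5, 5.
f(4) ≈ 54.5982, f(4.5) ≈ 90.0171, f(5) ≈ 148.4132.
Sum = Δs · [f(4) + f(4.5) + f(5)].
Sum ≈ 146.5142.

146.5142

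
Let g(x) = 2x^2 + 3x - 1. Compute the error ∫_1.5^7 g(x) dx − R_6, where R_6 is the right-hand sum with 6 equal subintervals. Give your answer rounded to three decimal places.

-51.957

Exact integral: ∫_1.5^7 g(x) dx ≈ 291.04167.
R_6 ≈ 342.99884.
Error ≈ 291.04167 − 342.99884 ≈ -51.957.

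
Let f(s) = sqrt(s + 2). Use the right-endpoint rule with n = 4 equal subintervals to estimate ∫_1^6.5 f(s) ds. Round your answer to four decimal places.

Δs = (6.5 − 1)/4 = 1.375.
Right endpoints: 2.375, 3.75, 5.125, 6.5.
f(2.375) ≈ 2.0917, f(3.75) ≈ 2.3979, f(5.125) ≈ 2.6693, f(6.5) ≈ 2.9155.
Sum = Δs · [f(2.375) + f(3.75) + f(5.125) + f(6.5)].
Sum ≈ 13.8522.

13.8522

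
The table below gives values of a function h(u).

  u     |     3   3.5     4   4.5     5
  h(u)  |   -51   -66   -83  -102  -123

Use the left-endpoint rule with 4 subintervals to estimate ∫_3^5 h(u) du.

-151

Δu = 0.5.
Sum = 0.5·[(-51) + (-66) + (-83) + (-102)] = -151.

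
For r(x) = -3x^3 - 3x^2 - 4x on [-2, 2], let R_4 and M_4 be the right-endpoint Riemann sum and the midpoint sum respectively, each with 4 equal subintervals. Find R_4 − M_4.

-35

R_4 = -50.
M_4 = -15.
R_4 − M_4 = -35.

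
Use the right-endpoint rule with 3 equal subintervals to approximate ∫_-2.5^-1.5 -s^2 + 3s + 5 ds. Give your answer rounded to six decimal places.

-3.935185

Δs = (-1.5 − (-2.5))/3 = 1/3.
Right endpoints: -13/6, -11/6, -1.5.
f(-13/6) = -223/36, f(-11/6) = -139/36, f(-1.5) = -1.75.
Sum = Δs · [f(-13/6) + f(-11/6) + f(-1.5)].
Sum ≈ -3.935185.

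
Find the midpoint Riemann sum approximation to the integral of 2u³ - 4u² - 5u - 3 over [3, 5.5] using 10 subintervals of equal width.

170.29296875

Δu = (5.5 − 3)/10 = 0.25.
Midpoints: 3.125, 3.375, 3.625, 3.875, 4.125, 4.375, 4.625, 4.875, 5.125, 5.375.
f(3.125) = 3.34765625, f(3.375) = 11.44921875, f(3.625) = 21.58203125, f(3.875) = 33.93359375, f(4.125) = 48.69140625, f(4.375) = 66.04296875, f(4.625) = 86.17578125, f(4.875) = 109.27734375, f(5.125) = 135.53515625, f(5.375) = 165.13671875.
Sum = Δu · [f(3.125) + f(3.375) + f(3.625) + ...].
Sum = 170.29296875.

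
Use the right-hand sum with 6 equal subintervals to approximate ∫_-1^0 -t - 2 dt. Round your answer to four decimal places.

-1.5833

Δt = (0 − (-1))/6 = 1/6.
Right endpoints: -5/6, -2/3, -0.5, -1/3, -1/6, 0.
f(-5/6) = -7/6, f(-2/3) = -4/3, f(-0.5) = -1.5, f(-1/3) = -5/3, f(-1/6) = -11/6, f(0) = -2.
Sum = Δt · [f(-5/6) + f(-2/3) + f(-0.5) + ...].
Sum ≈ -1.5833.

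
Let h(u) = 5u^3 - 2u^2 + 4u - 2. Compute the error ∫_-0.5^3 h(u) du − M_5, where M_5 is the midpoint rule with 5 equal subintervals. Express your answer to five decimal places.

Exact integral: ∫_-0.5^3 h(u) du ≈ 93.5885417.
M_5 = 91.1946875.
Error ≈ 93.5885417 − 91.1946875 ≈ 2.39385.

2.39385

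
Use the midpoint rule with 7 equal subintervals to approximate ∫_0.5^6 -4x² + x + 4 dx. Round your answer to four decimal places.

-246.8265

Δx = (6 − 0.5)/7 = 11/14.
Midpoints: 25/28, 47/28, 69/28, 3.25, 113/28, 135/28, 157/28.
f(25/28) = 167/98, f(47/28) = -274/49, f(69/28) = -1747/98, f(3.25) = -35, f(113/28) = -5597/98, f(135/28) = -4124/49, f(157/28) = -11383/98.
Sum = Δx · [f(25/28) + f(47/28) + f(69/28) + ...].
Sum ≈ -246.8265.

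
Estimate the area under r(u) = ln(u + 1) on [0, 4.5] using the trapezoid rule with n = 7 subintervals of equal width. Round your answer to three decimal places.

4.848

Δu = (4.5 − 0)/7 = 9/14.
r(0) ≈ 0.000, r(9/14) ≈ 0.496, r(9/7) ≈ 0.827, r(27/14) ≈ 1.075, r(18/7) ≈ 1.273, r(45/14) ≈ 1.438, r(27/7) ≈ 1.580, r(4.5) ≈ 1.705.
T_7 = (Δu/2)·[r(u_0) + 2r(u_1) + ... + 2r(u_{6}) + r(u_7)].
Sum ≈ 4.848.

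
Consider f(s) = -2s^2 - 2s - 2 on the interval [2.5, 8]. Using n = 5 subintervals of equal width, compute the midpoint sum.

-398.5575

Δs = (8 − 2.5)/5 = 1.1.
Midpoints: 3.05, 4.15, 5.25, 6.35, 7.45.
f(3.05) = -26.705, f(4.15) = -44.745, f(5.25) = -67.625, f(6.35) = -95.345, f(7.45) = -127.905.
Sum = Δs · [f(3.05) + f(4.15) + f(5.25) + f(6.35) + f(7.45)].
Sum = -398.5575.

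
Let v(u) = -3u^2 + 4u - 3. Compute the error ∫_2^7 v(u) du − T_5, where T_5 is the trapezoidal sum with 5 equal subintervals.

2.5

Exact integral: ∫_2^7 v(u) du = -260.
T_5 = -262.5.
Error = -260 − (-262.5) = 2.5.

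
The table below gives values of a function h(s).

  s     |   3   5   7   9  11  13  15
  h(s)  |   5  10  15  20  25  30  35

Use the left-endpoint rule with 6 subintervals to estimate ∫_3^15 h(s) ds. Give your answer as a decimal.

210

Δs = 2.
Sum = 2·[5 + 10 + 15 + 20 + 25 + 30] = 210.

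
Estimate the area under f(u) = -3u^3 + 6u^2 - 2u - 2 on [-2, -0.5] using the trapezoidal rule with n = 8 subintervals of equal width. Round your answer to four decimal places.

28.6047

Δu = (-0.5 − (-2))/8 = 0.1875.
f(-2) = 50, f(-1.8125) = 160559/4096, f(-1.625) = 15343/512, f(-1.4375) = 90869/4096, f(-1.25) = 15.734375, f(-1.0625) = 42995/4096, f(-0.875) = 3253/512, f(-0.6875) = 13049/4096, f(-0.5) = 0.875.
T_8 = (Δu/2)·[f(u_0) + 2f(u_1) + ... + 2f(u_{7}) + f(u_8)].
Sum ≈ 28.6047.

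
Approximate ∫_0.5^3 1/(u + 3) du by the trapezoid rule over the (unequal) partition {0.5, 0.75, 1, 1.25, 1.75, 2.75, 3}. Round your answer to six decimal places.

Subinterval widths: 0.25, 0.25, 0.25, 0.5, 1, 0.25.
f(0.5) = 2/7, f(0.75) = 4/15, f(1) = 0.25, f(1.25) = 4/17, f(1.75) = 4/19, f(2.75) = 4/23, f(3) = 1/6.
On each subinterval the trapezoid contributes (Δu_i/2)·[f(u_{i-1}) + f(u_i)].
Sum ≈ 0.540540.

0.540540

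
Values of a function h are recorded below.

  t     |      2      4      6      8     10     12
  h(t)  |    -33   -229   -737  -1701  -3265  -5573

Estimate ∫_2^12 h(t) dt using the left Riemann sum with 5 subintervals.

Δt = 2.
Sum = 2·[(-33) + (-229) + (-737) + (-1701) + (-3265)] = -11930.

-11930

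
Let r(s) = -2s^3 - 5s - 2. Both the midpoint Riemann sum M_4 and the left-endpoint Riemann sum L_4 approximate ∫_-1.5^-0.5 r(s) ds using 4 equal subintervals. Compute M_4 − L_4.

-1.53125

M_4 = 5.46875.
L_4 = 7.
M_4 − L_4 = -1.53125.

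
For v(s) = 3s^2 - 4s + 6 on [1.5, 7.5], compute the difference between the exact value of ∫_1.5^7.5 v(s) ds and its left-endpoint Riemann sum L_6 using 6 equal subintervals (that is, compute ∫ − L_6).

66

Exact integral: ∫_1.5^7.5 v(s) ds = 346.5.
L_6 = 280.5.
Error = 346.5 − 280.5 = 66.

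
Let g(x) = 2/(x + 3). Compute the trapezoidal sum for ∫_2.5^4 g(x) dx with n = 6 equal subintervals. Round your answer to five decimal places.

0.48246

Δx = (4 − 2.5)/6 = 0.25.
g(2.5) = 4/11, g(2.75) = 8/23, g(3) = 1/3, g(3.25) = 0.32, g(3.5) = 4/13, g(3.75) = 8/27, g(4) = 2/7.
T_6 = (Δx/2)·[g(x_0) + 2g(x_1) + ... + 2g(x_{5}) + g(x_6)].
Sum ≈ 0.48246.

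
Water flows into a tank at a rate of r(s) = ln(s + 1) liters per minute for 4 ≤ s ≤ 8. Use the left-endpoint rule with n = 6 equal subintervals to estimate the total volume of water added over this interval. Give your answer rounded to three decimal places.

7.529

Δs = (8 − 4)/6 = 2/3.
Left endpoints: 4, 14/3, 16/3, 6, 20/3, 22/3.
r(4) ≈ 1.609, r(14/3) ≈ 1.735, r(16/3) ≈ 1.846, r(6) ≈ 1.946, r(20/3) ≈ 2.037, r(22/3) ≈ 2.120.
Sum = Δs · [r(4) + r(14/3) + r(16/3) + ...].
Sum ≈ 7.529.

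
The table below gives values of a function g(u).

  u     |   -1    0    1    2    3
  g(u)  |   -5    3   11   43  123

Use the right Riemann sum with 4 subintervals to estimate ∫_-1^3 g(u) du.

180

Δu = 1.
Sum = 1·[3 + 11 + 43 + 123] = 180.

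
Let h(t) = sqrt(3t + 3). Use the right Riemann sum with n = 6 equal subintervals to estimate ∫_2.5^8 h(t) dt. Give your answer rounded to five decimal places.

24.50027

Δt = (8 − 2.5)/6 = 11/12.
Right endpoints: 41/12, 13/3, 5.25, 37/6, 85/12, 8.
h(41/12) ≈ 3.64005, h(13/3) ≈ 4.00000, h(5.25) ≈ 4.33013, h(37/6) ≈ 4.63681, h(85/12) ≈ 4.92443, h(8) ≈ 5.19615.
Sum = Δt · [h(41/12) + h(13/3) + h(5.25) + ...].
Sum ≈ 24.50027.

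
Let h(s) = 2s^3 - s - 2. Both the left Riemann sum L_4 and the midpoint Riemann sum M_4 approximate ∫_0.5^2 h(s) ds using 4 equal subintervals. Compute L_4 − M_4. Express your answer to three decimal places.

-2.276

L_4 ≈ 0.68555.
M_4 ≈ 2.96191.
L_4 − M_4 ≈ -2.276.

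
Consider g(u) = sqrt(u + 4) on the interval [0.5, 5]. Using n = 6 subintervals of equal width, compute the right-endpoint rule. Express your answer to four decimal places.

11.9623

Δu = (5 − 0.5)/6 = 0.75.
Right endpoints: 1.25, 2, 2.75, 3.5, 4.25, 5.
g(1.25) ≈ 2.2913, g(2) ≈ 2.4495, g(2.75) ≈ 2.5981, g(3.5) ≈ 2.7386, g(4.25) ≈ 2.8723, g(5) ≈ 3.0000.
Sum = Δu · [g(1.25) + g(2) + g(2.75) + ...].
Sum ≈ 11.9623.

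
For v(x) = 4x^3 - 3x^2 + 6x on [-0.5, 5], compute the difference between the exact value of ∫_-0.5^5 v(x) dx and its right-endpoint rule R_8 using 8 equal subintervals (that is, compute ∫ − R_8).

-168.265625

Exact integral: ∫_-0.5^5 v(x) dx = 574.0625.
R_8 = 742.328125.
Error = 574.0625 − 742.328125 = -168.265625.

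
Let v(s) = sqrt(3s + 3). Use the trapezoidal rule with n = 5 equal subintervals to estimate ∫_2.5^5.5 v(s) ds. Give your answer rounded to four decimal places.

11.5709

Δs = (5.5 − 2.5)/5 = 0.6.
v(2.5) ≈ 3.2404, v(3.1) ≈ 3.5071, v(3.7) ≈ 3.7550, v(4.3) ≈ 3.9875, v(4.9) ≈ 4.2071, v(5.5) ≈ 4.4159.
T_5 = (Δs/2)·[v(s_0) + 2v(s_1) + ... + 2v(s_{4}) + v(s_5)].
Sum ≈ 11.5709.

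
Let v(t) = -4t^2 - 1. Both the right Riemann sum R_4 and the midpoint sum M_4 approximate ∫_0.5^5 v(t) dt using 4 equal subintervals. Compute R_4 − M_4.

-61.3828125

R_4 = -230.484375.
M_4 = -169.1015625.
R_4 − M_4 = -61.3828125.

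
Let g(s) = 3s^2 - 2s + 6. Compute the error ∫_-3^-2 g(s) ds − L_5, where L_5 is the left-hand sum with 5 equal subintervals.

Exact integral: ∫_-3^-2 g(s) ds = 30.
L_5 = 31.72.
Error = 30 − 31.72 = -1.72.

-1.72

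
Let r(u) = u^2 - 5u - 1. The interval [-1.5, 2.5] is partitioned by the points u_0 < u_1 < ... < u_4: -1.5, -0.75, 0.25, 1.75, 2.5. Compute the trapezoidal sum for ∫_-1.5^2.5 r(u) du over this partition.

-6.796875

Subinterval widths: 0.75, 1, 1.5, 0.75.
r(-1.5) = 8.75, r(-0.75) = 3.3125, r(0.25) = -2.1875, r(1.75) = -6.6875, r(2.5) = -7.25.
On each subinterval the trapezoid contributes (Δu_i/2)·[r(u_{i-1}) + r(u_i)].
Sum = -6.796875.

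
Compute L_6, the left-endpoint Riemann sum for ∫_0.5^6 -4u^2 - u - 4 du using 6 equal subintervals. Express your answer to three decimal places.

Δu = (6 − 0.5)/6 = 11/12.
Left endpoints: 0.5, 17/12, 7/3, 3.25, 25/6, 61/12.
f(0.5) = -5.5, f(17/12) = -121/9, f(7/3) = -253/9, f(3.25) = -49.5, f(25/6) = -1397/18, f(61/12) = -1012/9.
Sum = Δu · [f(0.5) + f(17/12) + f(7/3) + ...].
Sum ≈ -262.727.

-262.727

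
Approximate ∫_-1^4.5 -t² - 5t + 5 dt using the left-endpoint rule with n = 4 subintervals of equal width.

Δt = (4.5 − (-1))/4 = 1.375.
Left endpoints: -1, 0.375, 1.75, 3.125.
f(-1) = 9, f(0.375) = 2.984375, f(1.75) = -6.8125, f(3.125) = -20.390625.
Sum = Δt · [f(-1) + f(0.375) + f(1.75) + f(3.125)].
Sum = -20.92578125.

-20.92578125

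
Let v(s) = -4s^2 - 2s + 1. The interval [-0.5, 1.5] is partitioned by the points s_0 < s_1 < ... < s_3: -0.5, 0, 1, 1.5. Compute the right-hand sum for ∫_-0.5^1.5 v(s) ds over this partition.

Subinterval widths: 0.5, 1, 0.5.
Right endpoints: 0, 1, 1.5.
v(0) = 1, v(1) = -5, v(1.5) = -11.
Sum = Σ Δs_i · v(s_i).
Sum = -10.

-10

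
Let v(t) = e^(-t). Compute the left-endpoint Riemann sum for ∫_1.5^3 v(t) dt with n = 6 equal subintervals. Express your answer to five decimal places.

0.19591

Δt = (3 − 1.5)/6 = 0.25.
Left endpoints: 1.5, 1.75, 2, 2.25, 2.5, 2.75.
v(1.5) ≈ 0.22313, v(1.75) ≈ 0.17377, v(2) ≈ 0.13534, v(2.25) ≈ 0.10540, v(2.5) ≈ 0.08208, v(2.75) ≈ 0.06393.
Sum = Δt · [v(1.5) + v(1.75) + v(2) + ...].
Sum ≈ 0.19591.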